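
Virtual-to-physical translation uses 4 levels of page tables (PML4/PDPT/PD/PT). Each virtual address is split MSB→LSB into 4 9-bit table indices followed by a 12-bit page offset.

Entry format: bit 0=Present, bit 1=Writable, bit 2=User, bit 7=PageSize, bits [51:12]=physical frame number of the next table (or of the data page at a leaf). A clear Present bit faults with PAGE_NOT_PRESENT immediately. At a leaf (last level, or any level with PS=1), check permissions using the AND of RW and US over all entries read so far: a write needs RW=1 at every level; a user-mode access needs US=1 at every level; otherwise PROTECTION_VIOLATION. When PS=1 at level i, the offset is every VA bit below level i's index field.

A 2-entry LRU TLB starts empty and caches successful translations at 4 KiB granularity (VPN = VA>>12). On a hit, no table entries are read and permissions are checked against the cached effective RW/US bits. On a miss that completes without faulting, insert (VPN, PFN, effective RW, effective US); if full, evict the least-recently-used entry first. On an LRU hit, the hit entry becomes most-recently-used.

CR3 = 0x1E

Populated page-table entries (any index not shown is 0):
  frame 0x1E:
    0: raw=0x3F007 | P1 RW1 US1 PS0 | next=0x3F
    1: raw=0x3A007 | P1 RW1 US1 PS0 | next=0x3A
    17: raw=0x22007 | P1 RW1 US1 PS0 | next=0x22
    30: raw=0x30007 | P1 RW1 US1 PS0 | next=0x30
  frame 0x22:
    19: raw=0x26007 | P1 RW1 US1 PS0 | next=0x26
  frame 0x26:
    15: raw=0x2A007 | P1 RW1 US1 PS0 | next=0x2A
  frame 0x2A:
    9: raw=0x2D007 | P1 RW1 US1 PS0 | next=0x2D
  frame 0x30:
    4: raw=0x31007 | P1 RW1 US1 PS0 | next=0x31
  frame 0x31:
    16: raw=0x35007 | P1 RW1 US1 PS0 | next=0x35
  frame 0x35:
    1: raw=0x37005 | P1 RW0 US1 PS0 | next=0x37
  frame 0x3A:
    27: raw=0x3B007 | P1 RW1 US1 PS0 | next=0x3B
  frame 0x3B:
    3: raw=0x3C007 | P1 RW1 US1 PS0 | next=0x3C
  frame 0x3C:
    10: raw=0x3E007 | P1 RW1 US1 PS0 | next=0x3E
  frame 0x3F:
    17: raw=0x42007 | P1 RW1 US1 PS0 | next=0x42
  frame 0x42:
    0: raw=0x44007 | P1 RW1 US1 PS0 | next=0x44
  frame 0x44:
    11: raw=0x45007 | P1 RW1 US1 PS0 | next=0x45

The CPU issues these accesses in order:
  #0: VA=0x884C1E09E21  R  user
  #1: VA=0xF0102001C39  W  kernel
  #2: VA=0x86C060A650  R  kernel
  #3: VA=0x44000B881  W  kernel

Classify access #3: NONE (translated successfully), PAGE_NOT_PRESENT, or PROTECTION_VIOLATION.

Walk each access:
#0 VA=0x884C1E09E21 (r,user):
  lvl0: tbl 0x1E, slot 17 ⇒ 0x22007 (P1/RW1/US1/PS0)
  lvl1: tbl 0x22, slot 19 ⇒ 0x26007 (P1/RW1/US1/PS0)
  lvl2: tbl 0x26, slot 15 ⇒ 0x2A007 (P1/RW1/US1/PS0)
  lvl3: tbl 0x2A, slot 9 ⇒ 0x2D007 (P1/RW1/US1/PS0)
  → PA=0x2DE21  (4 entries read)
#1 VA=0xF0102001C39 (w,kernel):
  lvl0: tbl 0x1E, slot 30 ⇒ 0x30007 (P1/RW1/US1/PS0)
  lvl1: tbl 0x30, slot 4 ⇒ 0x31007 (P1/RW1/US1/PS0)
  lvl2: tbl 0x31, slot 16 ⇒ 0x35007 (P1/RW1/US1/PS0)
  lvl3: tbl 0x35, slot 1 ⇒ 0x37005 (P1/RW0/US1/PS0)
  ✗ PROTECTION_VIOLATION  [4 reads]
#2 VA=0x86C060A650 (r,kernel):
  lvl0: tbl 0x1E, slot 1 ⇒ 0x3A007 (P1/RW1/US1/PS0)
  lvl1: tbl 0x3A, slot 27 ⇒ 0x3B007 (P1/RW1/US1/PS0)
  lvl2: tbl 0x3B, slot 3 ⇒ 0x3C007 (P1/RW1/US1/PS0)
  lvl3: tbl 0x3C, slot 10 ⇒ 0x3E007 (P1/RW1/US1/PS0)
  → PA=0x3E650  (4 entries read)
#3 VA=0x44000B881 (w,kernel):
  lvl0: tbl 0x1E, slot 0 ⇒ 0x3F007 (P1/RW1/US1/PS0)
  lvl1: tbl 0x3F, slot 17 ⇒ 0x42007 (P1/RW1/US1/PS0)
  lvl2: tbl 0x42, slot 0 ⇒ 0x44007 (P1/RW1/US1/PS0)
  lvl3: tbl 0x44, slot 11 ⇒ 0x45007 (P1/RW1/US1/PS0)
  → PA=0x45881  (4 entries read)

Access #3 fault: NONE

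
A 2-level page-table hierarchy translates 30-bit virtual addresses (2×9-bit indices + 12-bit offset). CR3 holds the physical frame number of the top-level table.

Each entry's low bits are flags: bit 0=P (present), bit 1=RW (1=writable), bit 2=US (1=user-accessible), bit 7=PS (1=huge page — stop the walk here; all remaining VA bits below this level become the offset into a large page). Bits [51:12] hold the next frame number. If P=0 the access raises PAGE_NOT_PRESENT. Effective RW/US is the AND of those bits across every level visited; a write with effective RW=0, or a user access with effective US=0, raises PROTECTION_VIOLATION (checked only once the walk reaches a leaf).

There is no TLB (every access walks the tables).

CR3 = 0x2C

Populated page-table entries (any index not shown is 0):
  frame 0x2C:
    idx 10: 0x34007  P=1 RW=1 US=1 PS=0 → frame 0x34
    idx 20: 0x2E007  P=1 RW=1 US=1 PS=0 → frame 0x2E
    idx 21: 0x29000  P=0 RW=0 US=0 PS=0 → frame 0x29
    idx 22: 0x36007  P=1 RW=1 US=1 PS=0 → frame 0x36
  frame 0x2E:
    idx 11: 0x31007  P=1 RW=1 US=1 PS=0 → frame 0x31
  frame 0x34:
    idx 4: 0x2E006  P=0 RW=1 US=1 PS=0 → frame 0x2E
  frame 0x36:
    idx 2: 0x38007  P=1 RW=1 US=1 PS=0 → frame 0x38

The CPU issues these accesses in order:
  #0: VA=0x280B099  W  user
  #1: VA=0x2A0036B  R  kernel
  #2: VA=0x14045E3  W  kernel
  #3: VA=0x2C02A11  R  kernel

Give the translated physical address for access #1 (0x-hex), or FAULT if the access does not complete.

Trace:
#0 VA=0x280B099 (w,user):
  L0: frame=0x2C idx=20 entry=0x2E007 [P=1 RW=1 US=1 PS=0]
  L1: frame=0x2E idx=11 entry=0x31007 [P=1 RW=1 US=1 PS=0]
  ⇒ phys 0x31099  [2 reads]
#1 VA=0x2A0036B (r,kernel):
  L0: frame=0x2C idx=21 entry=0x29000 [P=0 RW=0 US=0 PS=0]
  ⇒ fault: PAGE_NOT_PRESENT  — 1 lookups
#2 VA=0x14045E3 (w,kernel):
  L0: frame=0x2C idx=10 entry=0x34007 [P=1 RW=1 US=1 PS=0]
  L1: frame=0x34 idx=4 entry=0x2E006 [P=0 RW=1 US=1 PS=0]
  ⇒ fault: PAGE_NOT_PRESENT  — 2 lookups
#3 VA=0x2C02A11 (r,kernel):
  L0: frame=0x2C idx=22 entry=0x36007 [P=1 RW=1 US=1 PS=0]
  L1: frame=0x36 idx=2 entry=0x38007 [P=1 RW=1 US=1 PS=0]
  ⇒ phys 0x38A11  [2 reads]

Access #1 PA: FAULT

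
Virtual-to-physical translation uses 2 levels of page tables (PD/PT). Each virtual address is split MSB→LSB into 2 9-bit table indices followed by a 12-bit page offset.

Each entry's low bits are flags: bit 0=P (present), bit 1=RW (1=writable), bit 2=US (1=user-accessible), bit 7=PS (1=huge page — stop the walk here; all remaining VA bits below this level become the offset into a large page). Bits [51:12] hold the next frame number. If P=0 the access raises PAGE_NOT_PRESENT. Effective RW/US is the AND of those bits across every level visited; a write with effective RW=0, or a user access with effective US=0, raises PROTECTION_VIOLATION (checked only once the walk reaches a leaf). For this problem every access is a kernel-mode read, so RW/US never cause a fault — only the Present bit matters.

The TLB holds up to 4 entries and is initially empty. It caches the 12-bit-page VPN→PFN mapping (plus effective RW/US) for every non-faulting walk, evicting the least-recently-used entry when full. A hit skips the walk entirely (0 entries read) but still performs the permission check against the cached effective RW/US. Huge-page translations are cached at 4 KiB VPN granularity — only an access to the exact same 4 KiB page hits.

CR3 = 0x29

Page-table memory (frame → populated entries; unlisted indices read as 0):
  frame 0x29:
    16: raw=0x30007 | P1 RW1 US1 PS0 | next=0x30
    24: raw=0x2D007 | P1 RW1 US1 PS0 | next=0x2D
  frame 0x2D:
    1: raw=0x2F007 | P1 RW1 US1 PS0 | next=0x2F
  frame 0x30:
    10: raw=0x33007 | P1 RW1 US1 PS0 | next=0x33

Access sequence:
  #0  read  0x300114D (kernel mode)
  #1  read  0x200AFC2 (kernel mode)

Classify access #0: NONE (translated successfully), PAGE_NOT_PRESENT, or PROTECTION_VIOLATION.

Walk each access:
#0 VA=0x300114D (r,kernel):
  L0: frame=0x29 idx=24 entry=0x2D007 [P=1 RW=1 US=1 PS=0]
  L1: frame=0x2D idx=1 entry=0x2F007 [P=1 RW=1 US=1 PS=0]
  ⇒ phys 0x2F14D  [2 reads]
#1 VA=0x200AFC2 (r,kernel):
  L0: frame=0x29 idx=16 entry=0x30007 [P=1 RW=1 US=1 PS=0]
  L1: frame=0x30 idx=10 entry=0x33007 [P=1 RW=1 US=1 PS=0]
  ⇒ phys 0x33FC2  [2 reads]

Access #0 fault: NONE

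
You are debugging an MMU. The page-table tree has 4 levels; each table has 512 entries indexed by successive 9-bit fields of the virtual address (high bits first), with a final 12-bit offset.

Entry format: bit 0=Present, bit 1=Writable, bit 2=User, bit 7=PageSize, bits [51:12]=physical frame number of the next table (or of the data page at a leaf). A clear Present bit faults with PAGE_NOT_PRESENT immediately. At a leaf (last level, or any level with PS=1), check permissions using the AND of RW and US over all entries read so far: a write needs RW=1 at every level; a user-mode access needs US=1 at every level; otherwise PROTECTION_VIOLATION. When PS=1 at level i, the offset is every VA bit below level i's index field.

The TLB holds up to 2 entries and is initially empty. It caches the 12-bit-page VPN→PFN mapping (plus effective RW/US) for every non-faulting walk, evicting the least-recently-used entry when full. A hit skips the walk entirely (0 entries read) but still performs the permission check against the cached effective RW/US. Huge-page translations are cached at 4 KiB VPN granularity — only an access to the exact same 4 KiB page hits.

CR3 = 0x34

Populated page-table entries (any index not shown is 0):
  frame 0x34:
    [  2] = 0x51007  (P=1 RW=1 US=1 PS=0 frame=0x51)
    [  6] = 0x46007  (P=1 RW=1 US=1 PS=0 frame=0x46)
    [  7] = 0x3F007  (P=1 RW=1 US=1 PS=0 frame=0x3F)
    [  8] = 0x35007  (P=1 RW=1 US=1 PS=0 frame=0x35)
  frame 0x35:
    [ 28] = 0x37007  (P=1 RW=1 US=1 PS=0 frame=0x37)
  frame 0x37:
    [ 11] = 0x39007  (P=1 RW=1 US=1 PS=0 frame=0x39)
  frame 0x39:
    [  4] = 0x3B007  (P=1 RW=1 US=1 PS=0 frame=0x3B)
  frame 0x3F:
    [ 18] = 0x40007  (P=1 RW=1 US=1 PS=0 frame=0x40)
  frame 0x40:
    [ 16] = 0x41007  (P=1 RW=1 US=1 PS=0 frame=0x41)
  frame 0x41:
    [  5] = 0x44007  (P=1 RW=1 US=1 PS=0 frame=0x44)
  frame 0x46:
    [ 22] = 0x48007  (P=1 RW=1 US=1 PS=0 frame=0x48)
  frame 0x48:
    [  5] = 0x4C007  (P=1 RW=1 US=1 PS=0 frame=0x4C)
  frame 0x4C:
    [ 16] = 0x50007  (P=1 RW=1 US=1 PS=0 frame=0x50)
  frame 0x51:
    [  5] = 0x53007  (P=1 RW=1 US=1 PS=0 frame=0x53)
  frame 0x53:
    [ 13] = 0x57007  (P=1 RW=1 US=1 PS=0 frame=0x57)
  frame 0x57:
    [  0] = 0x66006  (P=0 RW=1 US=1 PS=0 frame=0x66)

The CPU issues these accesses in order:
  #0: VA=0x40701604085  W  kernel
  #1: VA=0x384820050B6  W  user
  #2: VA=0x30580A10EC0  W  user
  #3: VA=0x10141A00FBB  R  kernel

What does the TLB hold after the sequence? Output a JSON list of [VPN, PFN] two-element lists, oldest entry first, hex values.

Walk each access:
#0 VA=0x40701604085 (w,kernel):
  [0] read 0x34 idx=8: raw=0x35007 flags P=1 W=1 U=1 S=0
  [1] read 0x35 idx=28: raw=0x37007 flags P=1 W=1 U=1 S=0
  [2] read 0x37 idx=11: raw=0x39007 flags P=1 W=1 U=1 S=0
  [3] read 0x39 idx=4: raw=0x3B007 flags P=1 W=1 U=1 S=0
  ✓ 0x3B085  — 4 lookups
#1 VA=0x384820050B6 (w,user):
  [0] read 0x34 idx=7: raw=0x3F007 flags P=1 W=1 U=1 S=0
  [1] read 0x3F idx=18: raw=0x40007 flags P=1 W=1 U=1 S=0
  [2] read 0x40 idx=16: raw=0x41007 flags P=1 W=1 U=1 S=0
  [3] read 0x41 idx=5: raw=0x44007 flags P=1 W=1 U=1 S=0
  ✓ 0x440B6  — 4 lookups
#2 VA=0x30580A10EC0 (w,user):
  [0] read 0x34 idx=6: raw=0x46007 flags P=1 W=1 U=1 S=0
  [1] read 0x46 idx=22: raw=0x48007 flags P=1 W=1 U=1 S=0
  [2] read 0x48 idx=5: raw=0x4C007 flags P=1 W=1 U=1 S=0
  [3] read 0x4C idx=16: raw=0x50007 flags P=1 W=1 U=1 S=0
  ✓ 0x50EC0  — 4 lookups
#3 VA=0x10141A00FBB (r,kernel):
  [0] read 0x34 idx=2: raw=0x51007 flags P=1 W=1 U=1 S=0
  [1] read 0x51 idx=5: raw=0x53007 flags P=1 W=1 U=1 S=0
  [2] read 0x53 idx=13: raw=0x57007 flags P=1 W=1 U=1 S=0
  [3] read 0x57 idx=0: raw=0x66006 flags P=0 W=1 U=1 S=0
  → PAGE_NOT_PRESENT  (4 entries read)

TLB: [["0x38482005", "0x44"], ["0x30580A10", "0x50"]]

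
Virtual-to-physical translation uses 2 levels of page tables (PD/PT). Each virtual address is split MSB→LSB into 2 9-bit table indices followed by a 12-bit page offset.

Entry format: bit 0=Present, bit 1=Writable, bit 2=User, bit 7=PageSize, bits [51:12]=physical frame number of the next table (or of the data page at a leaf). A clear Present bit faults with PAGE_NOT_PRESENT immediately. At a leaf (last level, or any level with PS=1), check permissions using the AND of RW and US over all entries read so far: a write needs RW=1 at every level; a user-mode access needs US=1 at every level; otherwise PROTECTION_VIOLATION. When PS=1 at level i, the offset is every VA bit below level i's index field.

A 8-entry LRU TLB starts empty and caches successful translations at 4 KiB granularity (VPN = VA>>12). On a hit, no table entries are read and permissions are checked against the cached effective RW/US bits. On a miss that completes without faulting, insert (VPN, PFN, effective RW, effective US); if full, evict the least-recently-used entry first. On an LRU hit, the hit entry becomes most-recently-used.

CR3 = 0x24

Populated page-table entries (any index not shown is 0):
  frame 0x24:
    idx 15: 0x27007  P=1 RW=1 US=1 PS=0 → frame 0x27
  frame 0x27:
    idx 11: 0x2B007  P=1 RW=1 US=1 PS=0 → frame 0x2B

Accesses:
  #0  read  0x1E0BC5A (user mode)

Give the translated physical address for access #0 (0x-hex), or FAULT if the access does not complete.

Per-access translation:
#0 VA=0x1E0BC5A (r,user):
  lvl0: tbl 0x24, slot 15 ⇒ 0x27007 (P1/RW1/US1/PS0)
  lvl1: tbl 0x27, slot 11 ⇒ 0x2B007 (P1/RW1/US1/PS0)
  ✓ 0x2BC5A  — 2 lookups

Access #0 PA: 0x2BC5A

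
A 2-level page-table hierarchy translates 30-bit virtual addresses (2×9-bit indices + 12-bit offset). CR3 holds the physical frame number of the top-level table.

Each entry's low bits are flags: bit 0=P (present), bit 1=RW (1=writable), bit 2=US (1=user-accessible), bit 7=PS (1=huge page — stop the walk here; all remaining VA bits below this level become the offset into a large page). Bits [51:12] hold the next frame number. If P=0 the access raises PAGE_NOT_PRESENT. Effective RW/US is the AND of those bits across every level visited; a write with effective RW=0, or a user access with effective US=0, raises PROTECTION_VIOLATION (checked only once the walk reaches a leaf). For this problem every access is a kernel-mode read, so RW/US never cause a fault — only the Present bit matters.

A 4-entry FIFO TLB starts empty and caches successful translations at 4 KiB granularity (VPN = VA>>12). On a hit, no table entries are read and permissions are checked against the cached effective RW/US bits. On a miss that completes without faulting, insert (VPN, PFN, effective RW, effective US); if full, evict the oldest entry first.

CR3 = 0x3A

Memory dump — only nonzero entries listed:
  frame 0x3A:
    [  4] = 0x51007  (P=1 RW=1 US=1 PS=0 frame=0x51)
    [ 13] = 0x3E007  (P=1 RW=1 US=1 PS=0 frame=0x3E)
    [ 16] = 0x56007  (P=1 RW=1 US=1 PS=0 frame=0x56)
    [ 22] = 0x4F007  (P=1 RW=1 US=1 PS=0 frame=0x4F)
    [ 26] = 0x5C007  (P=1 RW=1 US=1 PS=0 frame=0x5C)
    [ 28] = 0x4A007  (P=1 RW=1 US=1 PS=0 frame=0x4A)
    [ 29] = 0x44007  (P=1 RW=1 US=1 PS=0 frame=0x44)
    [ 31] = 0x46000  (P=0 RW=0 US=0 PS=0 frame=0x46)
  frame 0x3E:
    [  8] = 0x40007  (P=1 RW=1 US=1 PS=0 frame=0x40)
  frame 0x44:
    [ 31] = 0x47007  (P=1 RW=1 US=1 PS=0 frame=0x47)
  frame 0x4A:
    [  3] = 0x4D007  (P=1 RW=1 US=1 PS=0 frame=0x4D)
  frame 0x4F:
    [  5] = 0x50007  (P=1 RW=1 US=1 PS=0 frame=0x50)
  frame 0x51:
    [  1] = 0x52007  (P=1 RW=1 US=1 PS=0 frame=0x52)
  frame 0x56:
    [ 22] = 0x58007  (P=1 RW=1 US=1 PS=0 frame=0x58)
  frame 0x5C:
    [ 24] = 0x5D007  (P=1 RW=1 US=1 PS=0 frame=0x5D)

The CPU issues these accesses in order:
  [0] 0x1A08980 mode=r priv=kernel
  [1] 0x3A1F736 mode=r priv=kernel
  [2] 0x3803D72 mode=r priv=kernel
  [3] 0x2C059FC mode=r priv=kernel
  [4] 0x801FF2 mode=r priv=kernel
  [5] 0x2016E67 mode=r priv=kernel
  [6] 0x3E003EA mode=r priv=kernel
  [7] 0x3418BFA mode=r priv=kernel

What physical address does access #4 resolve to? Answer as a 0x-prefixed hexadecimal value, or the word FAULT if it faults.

Per-access translation:
#0 VA=0x1A08980 (r,kernel):
  [0] read 0x3A idx=13: raw=0x3E007 flags P=1 W=1 U=1 S=0
  [1] read 0x3E idx=8: raw=0x40007 flags P=1 W=1 U=1 S=0
  → PA=0x40980  (2 entries read)
#1 VA=0x3A1F736 (r,kernel):
  [0] read 0x3A idx=29: raw=0x44007 flags P=1 W=1 U=1 S=0
  [1] read 0x44 idx=31: raw=0x47007 flags P=1 W=1 U=1 S=0
  → PA=0x47736  (2 entries read)
#2 VA=0x3803D72 (r,kernel):
  [0] read 0x3A idx=28: raw=0x4A007 flags P=1 W=1 U=1 S=0
  [1] read 0x4A idx=3: raw=0x4D007 flags P=1 W=1 U=1 S=0
  → PA=0x4DD72  (2 entries read)
#3 VA=0x2C059FC (r,kernel):
  [0] read 0x3A idx=22: raw=0x4F007 flags P=1 W=1 U=1 S=0
  [1] read 0x4F idx=5: raw=0x50007 flags P=1 W=1 U=1 S=0
  → PA=0x509FC  (2 entries read)
#4 VA=0x801FF2 (r,kernel):
  [0] read 0x3A idx=4: raw=0x51007 flags P=1 W=1 U=1 S=0
  [1] read 0x51 idx=1: raw=0x52007 flags P=1 W=1 U=1 S=0
  → PA=0x52FF2  (2 entries read)
#5 VA=0x2016E67 (r,kernel):
  [0] read 0x3A idx=16: raw=0x56007 flags P=1 W=1 U=1 S=0
  [1] read 0x56 idx=22: raw=0x58007 flags P=1 W=1 U=1 S=0
  → PA=0x58E67  (2 entries read)
#6 VA=0x3E003EA (r,kernel):
  [0] read 0x3A idx=31: raw=0x46000 flags P=0 W=0 U=0 S=0
  → PAGE_NOT_PRESENT  (1 entries read)
#7 VA=0x3418BFA (r,kernel):
  [0] read 0x3A idx=26: raw=0x5C007 flags P=1 W=1 U=1 S=0
  [1] read 0x5C idx=24: raw=0x5D007 flags P=1 W=1 U=1 S=0
  → PA=0x5DBFA  (2 entries read)

Access #4 PA: 0x52FF2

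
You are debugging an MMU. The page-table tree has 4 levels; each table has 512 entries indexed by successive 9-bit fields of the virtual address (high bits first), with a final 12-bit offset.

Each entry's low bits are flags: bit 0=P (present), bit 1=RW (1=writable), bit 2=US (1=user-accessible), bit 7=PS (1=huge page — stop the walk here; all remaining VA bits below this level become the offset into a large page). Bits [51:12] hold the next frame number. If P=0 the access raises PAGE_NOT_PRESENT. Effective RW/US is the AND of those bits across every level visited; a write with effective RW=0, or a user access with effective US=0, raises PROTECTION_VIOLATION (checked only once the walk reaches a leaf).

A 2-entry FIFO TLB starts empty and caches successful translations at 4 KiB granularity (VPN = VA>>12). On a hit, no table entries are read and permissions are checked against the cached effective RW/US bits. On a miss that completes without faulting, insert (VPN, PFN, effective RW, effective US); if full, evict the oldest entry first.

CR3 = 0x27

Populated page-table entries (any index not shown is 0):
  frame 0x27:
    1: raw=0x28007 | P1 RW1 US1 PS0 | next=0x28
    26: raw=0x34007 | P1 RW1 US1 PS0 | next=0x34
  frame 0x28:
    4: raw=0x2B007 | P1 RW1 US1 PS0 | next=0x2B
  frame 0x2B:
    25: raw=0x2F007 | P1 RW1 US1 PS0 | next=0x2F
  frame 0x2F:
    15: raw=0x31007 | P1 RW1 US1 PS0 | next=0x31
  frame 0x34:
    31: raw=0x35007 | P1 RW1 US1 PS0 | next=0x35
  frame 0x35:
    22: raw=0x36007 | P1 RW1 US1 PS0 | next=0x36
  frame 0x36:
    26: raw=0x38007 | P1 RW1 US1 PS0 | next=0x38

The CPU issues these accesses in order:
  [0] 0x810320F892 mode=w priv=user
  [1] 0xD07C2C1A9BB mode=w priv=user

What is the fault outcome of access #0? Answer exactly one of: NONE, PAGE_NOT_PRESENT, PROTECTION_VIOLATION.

Trace:
#0 VA=0x810320F892 (w,user):
  lvl0: tbl 0x27, slot 1 ⇒ 0x28007 (P1/RW1/US1/PS0)
  lvl1: tbl 0x28, slot 4 ⇒ 0x2B007 (P1/RW1/US1/PS0)
  lvl2: tbl 0x2B, slot 25 ⇒ 0x2F007 (P1/RW1/US1/PS0)
  lvl3: tbl 0x2F, slot 15 ⇒ 0x31007 (P1/RW1/US1/PS0)
  → PA=0x31892  (4 entries read)
#1 VA=0xD07C2C1A9BB (w,user):
  lvl0: tbl 0x27, slot 26 ⇒ 0x34007 (P1/RW1/US1/PS0)
  lvl1: tbl 0x34, slot 31 ⇒ 0x35007 (P1/RW1/US1/PS0)
  lvl2: tbl 0x35, slot 22 ⇒ 0x36007 (P1/RW1/US1/PS0)
  lvl3: tbl 0x36, slot 26 ⇒ 0x38007 (P1/RW1/US1/PS0)
  → PA=0x389BB  (4 entries read)

Access #0 fault: NONE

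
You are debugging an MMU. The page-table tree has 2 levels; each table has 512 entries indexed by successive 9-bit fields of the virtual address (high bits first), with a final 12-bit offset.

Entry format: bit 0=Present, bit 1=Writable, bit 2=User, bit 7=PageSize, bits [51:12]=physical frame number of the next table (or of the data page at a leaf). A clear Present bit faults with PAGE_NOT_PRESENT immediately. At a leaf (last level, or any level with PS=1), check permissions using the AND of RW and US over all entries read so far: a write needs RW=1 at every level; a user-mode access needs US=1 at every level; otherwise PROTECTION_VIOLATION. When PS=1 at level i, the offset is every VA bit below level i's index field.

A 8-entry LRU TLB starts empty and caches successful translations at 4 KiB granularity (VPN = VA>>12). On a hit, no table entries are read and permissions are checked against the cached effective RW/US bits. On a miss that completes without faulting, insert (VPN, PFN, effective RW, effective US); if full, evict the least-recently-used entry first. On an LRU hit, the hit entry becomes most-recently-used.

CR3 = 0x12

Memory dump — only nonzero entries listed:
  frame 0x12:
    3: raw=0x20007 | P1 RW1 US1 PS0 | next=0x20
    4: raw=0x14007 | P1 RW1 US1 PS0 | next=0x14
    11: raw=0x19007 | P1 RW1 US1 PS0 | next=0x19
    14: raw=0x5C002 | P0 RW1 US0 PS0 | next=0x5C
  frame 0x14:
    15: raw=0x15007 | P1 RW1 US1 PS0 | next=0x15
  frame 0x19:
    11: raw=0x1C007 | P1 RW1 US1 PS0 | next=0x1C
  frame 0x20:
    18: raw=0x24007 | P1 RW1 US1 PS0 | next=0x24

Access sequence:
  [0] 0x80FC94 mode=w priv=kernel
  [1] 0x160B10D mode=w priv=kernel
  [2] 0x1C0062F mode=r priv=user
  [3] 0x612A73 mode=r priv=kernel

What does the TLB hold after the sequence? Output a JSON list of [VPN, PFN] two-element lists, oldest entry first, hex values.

Per-access translation:
#0 VA=0x80FC94 (w,kernel):
  L0: frame=0x12 idx=4 entry=0x14007 [P=1 RW=1 US=1 PS=0]
  L1: frame=0x14 idx=15 entry=0x15007 [P=1 RW=1 US=1 PS=0]
  ⇒ phys 0x15C94  [2 reads]
#1 VA=0x160B10D (w,kernel):
  L0: frame=0x12 idx=11 entry=0x19007 [P=1 RW=1 US=1 PS=0]
  L1: frame=0x19 idx=11 entry=0x1C007 [P=1 RW=1 US=1 PS=0]
  ⇒ phys 0x1C10D  [2 reads]
#2 VA=0x1C0062F (r,user):
  L0: frame=0x12 idx=14 entry=0x5C002 [P=0 RW=1 US=0 PS=0]
  → PAGE_NOT_PRESENT  (1 entries read)
#3 VA=0x612A73 (r,kernel):
  L0: frame=0x12 idx=3 entry=0x20007 [P=1 RW=1 US=1 PS=0]
  L1: frame=0x20 idx=18 entry=0x24007 [P=1 RW=1 US=1 PS=0]
  ⇒ phys 0x24A73  [2 reads]

TLB: [["0x80F", "0x15"], ["0x160B", "0x1C"], ["0x612", "0x24"]]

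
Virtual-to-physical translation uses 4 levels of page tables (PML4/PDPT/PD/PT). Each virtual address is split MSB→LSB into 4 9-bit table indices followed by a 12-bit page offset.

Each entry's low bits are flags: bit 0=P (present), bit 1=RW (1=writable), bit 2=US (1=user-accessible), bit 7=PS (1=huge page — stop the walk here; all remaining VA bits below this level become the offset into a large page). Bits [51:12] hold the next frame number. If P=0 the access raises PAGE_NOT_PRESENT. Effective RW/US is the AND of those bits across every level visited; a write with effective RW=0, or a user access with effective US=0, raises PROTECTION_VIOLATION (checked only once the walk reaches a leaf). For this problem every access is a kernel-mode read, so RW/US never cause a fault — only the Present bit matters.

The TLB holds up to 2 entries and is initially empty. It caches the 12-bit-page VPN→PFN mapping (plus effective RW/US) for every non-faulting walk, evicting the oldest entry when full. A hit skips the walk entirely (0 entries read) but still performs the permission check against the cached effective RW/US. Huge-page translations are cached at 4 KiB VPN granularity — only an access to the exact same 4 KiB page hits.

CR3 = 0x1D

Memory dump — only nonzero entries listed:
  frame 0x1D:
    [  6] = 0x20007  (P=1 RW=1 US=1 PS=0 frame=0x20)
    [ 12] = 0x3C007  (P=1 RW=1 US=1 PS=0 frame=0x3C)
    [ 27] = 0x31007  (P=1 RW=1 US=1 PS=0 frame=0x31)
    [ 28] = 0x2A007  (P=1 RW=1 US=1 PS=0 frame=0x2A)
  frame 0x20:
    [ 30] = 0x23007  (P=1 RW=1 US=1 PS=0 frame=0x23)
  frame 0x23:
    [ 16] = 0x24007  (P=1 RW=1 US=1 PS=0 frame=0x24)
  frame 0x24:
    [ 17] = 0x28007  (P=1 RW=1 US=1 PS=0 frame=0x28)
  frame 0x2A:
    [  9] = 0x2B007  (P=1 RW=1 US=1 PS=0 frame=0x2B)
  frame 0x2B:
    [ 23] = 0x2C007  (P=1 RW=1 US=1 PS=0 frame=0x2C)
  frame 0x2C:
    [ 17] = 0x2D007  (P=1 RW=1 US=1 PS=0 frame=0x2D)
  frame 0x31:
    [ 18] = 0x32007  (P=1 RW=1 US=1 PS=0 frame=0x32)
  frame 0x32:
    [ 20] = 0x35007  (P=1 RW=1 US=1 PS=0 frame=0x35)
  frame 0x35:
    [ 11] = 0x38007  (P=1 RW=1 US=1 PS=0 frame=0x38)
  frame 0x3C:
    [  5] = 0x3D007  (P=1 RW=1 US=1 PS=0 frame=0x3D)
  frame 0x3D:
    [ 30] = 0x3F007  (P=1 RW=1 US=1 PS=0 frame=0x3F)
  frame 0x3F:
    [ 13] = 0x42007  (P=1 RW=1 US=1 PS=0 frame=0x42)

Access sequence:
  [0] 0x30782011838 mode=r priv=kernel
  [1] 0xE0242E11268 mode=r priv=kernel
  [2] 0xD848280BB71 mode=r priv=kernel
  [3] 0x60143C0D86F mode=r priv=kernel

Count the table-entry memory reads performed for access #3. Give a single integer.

Per-access translation:
#0 VA=0x30782011838 (r,kernel):
  [0] read 0x1D idx=6: raw=0x20007 flags P=1 W=1 U=1 S=0
  [1] read 0x20 idx=30: raw=0x23007 flags P=1 W=1 U=1 S=0
  [2] read 0x23 idx=16: raw=0x24007 flags P=1 W=1 U=1 S=0
  [3] read 0x24 idx=17: raw=0x28007 flags P=1 W=1 U=1 S=0
  ⇒ phys 0x28838  [4 reads]
#1 VA=0xE0242E11268 (r,kernel):
  [0] read 0x1D idx=28: raw=0x2A007 flags P=1 W=1 U=1 S=0
  [1] read 0x2A idx=9: raw=0x2B007 flags P=1 W=1 U=1 S=0
  [2] read 0x2B idx=23: raw=0x2C007 flags P=1 W=1 U=1 S=0
  [3] read 0x2C idx=17: raw=0x2D007 flags P=1 W=1 U=1 S=0
  ⇒ phys 0x2D268  [4 reads]
#2 VA=0xD848280BB71 (r,kernel):
  [0] read 0x1D idx=27: raw=0x31007 flags P=1 W=1 U=1 S=0
  [1] read 0x31 idx=18: raw=0x32007 flags P=1 W=1 U=1 S=0
  [2] read 0x32 idx=20: raw=0x35007 flags P=1 W=1 U=1 S=0
  [3] read 0x35 idx=11: raw=0x38007 flags P=1 W=1 U=1 S=0
  ⇒ phys 0x38B71  [4 reads]
#3 VA=0x60143C0D86F (r,kernel):
  [0] read 0x1D idx=12: raw=0x3C007 flags P=1 W=1 U=1 S=0
  [1] read 0x3C idx=5: raw=0x3D007 flags P=1 W=1 U=1 S=0
  [2] read 0x3D idx=30: raw=0x3F007 flags P=1 W=1 U=1 S=0
  [3] read 0x3F idx=13: raw=0x42007 flags P=1 W=1 U=1 S=0
  ⇒ phys 0x4286F  [4 reads]

Entries read for #3: 4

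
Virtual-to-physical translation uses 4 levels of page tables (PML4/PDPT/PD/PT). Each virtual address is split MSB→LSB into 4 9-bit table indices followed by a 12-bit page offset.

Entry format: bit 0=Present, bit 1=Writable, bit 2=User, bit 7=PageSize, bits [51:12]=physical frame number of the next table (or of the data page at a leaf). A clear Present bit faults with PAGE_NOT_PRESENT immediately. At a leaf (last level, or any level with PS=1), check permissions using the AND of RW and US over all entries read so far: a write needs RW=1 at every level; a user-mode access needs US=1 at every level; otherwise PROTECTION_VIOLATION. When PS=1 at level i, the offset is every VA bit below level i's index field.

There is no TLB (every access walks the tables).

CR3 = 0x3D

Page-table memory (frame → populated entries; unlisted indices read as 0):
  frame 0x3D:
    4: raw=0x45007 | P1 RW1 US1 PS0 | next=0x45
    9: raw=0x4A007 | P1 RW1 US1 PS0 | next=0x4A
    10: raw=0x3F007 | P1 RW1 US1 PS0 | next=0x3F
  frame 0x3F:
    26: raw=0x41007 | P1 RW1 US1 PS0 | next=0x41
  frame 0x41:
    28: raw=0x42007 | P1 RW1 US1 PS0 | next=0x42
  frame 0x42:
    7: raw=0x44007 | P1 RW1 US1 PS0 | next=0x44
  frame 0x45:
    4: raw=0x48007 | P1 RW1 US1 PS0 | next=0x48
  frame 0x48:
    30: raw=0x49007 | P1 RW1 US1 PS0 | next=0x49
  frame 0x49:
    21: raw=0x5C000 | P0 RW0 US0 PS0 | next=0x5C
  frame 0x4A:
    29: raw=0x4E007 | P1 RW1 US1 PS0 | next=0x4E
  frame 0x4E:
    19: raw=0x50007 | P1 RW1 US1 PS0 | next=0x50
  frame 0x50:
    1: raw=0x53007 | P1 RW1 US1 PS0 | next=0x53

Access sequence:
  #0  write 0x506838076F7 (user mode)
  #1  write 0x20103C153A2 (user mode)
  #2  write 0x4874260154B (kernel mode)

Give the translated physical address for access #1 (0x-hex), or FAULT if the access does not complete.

Per-access translation:
#0 VA=0x506838076F7 (w,user):
  lvl0: tbl 0x3D, slot 10 ⇒ 0x3F007 (P1/RW1/US1/PS0)
  lvl1: tbl 0x3F, slot 26 ⇒ 0x41007 (P1/RW1/US1/PS0)
  lvl2: tbl 0x41, slot 28 ⇒ 0x42007 (P1/RW1/US1/PS0)
  lvl3: tbl 0x42, slot 7 ⇒ 0x44007 (P1/RW1/US1/PS0)
  ⇒ phys 0x446F7  [4 reads]
#1 VA=0x20103C153A2 (w,user):
  lvl0: tbl 0x3D, slot 4 ⇒ 0x45007 (P1/RW1/US1/PS0)
  lvl1: tbl 0x45, slot 4 ⇒ 0x48007 (P1/RW1/US1/PS0)
  lvl2: tbl 0x48, slot 30 ⇒ 0x49007 (P1/RW1/US1/PS0)
  lvl3: tbl 0x49, slot 21 ⇒ 0x5C000 (P0/RW0/US0/PS0)
  ✗ PAGE_NOT_PRESENT  [4 reads]
#2 VA=0x4874260154B (w,kernel):
  lvl0: tbl 0x3D, slot 9 ⇒ 0x4A007 (P1/RW1/US1/PS0)
  lvl1: tbl 0x4A, slot 29 ⇒ 0x4E007 (P1/RW1/US1/PS0)
  lvl2: tbl 0x4E, slot 19 ⇒ 0x50007 (P1/RW1/US1/PS0)
  lvl3: tbl 0x50, slot 1 ⇒ 0x53007 (P1/RW1/US1/PS0)
  ⇒ phys 0x5354B  [4 reads]

Access #1 PA: FAULT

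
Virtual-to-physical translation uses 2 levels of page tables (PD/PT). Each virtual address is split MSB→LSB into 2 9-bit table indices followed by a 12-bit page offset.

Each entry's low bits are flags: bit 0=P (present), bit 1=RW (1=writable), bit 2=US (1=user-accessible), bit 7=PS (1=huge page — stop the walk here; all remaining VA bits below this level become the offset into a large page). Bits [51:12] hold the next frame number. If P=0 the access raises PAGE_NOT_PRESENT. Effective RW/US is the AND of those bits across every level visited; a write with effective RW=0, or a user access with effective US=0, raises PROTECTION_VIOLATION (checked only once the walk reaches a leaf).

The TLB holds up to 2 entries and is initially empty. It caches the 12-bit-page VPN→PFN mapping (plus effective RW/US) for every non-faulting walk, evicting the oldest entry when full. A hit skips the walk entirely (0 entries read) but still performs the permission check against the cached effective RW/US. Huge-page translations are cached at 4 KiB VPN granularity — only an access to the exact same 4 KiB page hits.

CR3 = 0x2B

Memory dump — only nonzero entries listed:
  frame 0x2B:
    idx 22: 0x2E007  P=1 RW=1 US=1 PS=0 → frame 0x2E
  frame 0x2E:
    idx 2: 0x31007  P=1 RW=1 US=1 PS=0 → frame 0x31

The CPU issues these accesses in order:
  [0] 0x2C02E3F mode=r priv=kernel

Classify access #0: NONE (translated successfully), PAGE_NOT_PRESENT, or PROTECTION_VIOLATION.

Per-access translation:
#0 VA=0x2C02E3F (r,kernel):
  lvl0: tbl 0x2B, slot 22 ⇒ 0x2E007 (P1/RW1/US1/PS0)
  lvl1: tbl 0x2E, slot 2 ⇒ 0x31007 (P1/RW1/US1/PS0)
  ✓ 0x31E3F  — 2 lookups

Access #0 fault: NONE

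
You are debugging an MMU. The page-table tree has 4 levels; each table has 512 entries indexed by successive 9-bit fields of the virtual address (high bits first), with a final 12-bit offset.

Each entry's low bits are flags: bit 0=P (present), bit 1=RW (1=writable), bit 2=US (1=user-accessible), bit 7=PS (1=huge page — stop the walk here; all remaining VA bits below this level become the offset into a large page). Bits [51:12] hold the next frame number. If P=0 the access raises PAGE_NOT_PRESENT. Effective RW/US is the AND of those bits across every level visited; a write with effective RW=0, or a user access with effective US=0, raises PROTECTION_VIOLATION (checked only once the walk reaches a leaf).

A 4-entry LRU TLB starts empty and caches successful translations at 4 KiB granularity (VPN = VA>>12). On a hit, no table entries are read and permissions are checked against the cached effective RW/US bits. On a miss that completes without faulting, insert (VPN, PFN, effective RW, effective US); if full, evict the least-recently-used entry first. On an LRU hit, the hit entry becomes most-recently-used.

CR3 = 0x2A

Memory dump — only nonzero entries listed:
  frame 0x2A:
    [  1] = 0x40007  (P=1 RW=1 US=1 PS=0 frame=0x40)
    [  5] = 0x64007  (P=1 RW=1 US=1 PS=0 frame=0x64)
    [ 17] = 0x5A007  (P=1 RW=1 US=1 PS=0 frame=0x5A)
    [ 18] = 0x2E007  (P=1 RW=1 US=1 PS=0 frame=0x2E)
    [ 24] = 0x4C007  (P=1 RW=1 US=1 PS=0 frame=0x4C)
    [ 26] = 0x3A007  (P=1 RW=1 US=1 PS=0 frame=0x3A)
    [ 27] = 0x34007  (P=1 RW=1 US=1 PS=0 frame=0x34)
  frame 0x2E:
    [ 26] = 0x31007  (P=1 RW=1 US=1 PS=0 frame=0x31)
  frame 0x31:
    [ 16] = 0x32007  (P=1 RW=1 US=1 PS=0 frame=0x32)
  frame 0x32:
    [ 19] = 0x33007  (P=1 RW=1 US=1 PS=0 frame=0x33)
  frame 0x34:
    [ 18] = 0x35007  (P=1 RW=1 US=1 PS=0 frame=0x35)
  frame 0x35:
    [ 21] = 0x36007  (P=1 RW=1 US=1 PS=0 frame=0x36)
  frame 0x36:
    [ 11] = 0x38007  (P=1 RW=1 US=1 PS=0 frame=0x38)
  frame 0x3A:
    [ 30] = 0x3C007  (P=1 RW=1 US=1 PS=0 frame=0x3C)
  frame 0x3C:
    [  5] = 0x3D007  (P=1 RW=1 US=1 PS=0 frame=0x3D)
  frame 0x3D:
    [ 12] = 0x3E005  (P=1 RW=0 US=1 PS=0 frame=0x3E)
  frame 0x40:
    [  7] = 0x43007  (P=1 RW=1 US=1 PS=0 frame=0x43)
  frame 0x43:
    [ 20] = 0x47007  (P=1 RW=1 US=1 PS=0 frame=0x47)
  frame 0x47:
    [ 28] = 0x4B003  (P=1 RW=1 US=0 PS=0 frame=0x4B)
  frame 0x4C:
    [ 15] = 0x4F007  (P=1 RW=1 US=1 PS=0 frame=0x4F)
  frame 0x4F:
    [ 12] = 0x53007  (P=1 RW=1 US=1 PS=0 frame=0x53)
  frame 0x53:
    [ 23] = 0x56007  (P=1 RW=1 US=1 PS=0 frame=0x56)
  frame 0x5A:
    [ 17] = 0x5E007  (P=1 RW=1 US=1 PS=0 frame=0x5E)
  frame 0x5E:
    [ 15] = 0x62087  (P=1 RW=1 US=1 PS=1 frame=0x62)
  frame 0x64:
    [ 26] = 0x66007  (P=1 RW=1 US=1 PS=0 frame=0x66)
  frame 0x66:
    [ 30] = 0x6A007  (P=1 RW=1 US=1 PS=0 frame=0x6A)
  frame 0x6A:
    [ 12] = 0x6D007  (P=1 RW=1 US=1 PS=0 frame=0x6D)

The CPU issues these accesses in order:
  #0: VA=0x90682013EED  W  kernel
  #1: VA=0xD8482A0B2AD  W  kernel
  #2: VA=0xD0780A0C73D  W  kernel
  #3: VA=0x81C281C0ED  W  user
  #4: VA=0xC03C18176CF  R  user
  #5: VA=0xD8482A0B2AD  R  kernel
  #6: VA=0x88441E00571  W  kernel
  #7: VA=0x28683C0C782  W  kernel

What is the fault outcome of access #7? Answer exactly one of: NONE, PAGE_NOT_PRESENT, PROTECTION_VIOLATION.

Per-access translation:
#0 VA=0x90682013EED (w,kernel):
  L0: frame=0x2A idx=18 entry=0x2E007 [P=1 RW=1 US=1 PS=0]
  L1: frame=0x2E idx=26 entry=0x31007 [P=1 RW=1 US=1 PS=0]
  L2: frame=0x31 idx=16 entry=0x32007 [P=1 RW=1 US=1 PS=0]
  L3: frame=0x32 idx=19 entry=0x33007 [P=1 RW=1 US=1 PS=0]
  ⇒ phys 0x33EED  [4 reads]
#1 VA=0xD8482A0B2AD (w,kernel):
  L0: frame=0x2A idx=27 entry=0x34007 [P=1 RW=1 US=1 PS=0]
  L1: frame=0x34 idx=18 entry=0x35007 [P=1 RW=1 US=1 PS=0]
  L2: frame=0x35 idx=21 entry=0x36007 [P=1 RW=1 US=1 PS=0]
  L3: frame=0x36 idx=11 entry=0x38007 [P=1 RW=1 US=1 PS=0]
  ⇒ phys 0x382AD  [4 reads]
#2 VA=0xD0780A0C73D (w,kernel):
  L0: frame=0x2A idx=26 entry=0x3A007 [P=1 RW=1 US=1 PS=0]
  L1: frame=0x3A idx=30 entry=0x3C007 [P=1 RW=1 US=1 PS=0]
  L2: frame=0x3C idx=5 entry=0x3D007 [P=1 RW=1 US=1 PS=0]
  L3: frame=0x3D idx=12 entry=0x3E005 [P=1 RW=0 US=1 PS=0]
  ✗ PROTECTION_VIOLATION  [4 reads]
#3 VA=0x81C281C0ED (w,user):
  L0: frame=0x2A idx=1 entry=0x40007 [P=1 RW=1 US=1 PS=0]
  L1: frame=0x40 idx=7 entry=0x43007 [P=1 RW=1 US=1 PS=0]
  L2: frame=0x43 idx=20 entry=0x47007 [P=1 RW=1 US=1 PS=0]
  L3: frame=0x47 idx=28 entry=0x4B003 [P=1 RW=1 US=0 PS=0]
  ✗ PROTECTION_VIOLATION  [4 reads]
#4 VA=0xC03C18176CF (r,user):
  L0: frame=0x2A idx=24 entry=0x4C007 [P=1 RW=1 US=1 PS=0]
  L1: frame=0x4C idx=15 entry=0x4F007 [P=1 RW=1 US=1 PS=0]
  L2: frame=0x4F idx=12 entry=0x53007 [P=1 RW=1 US=1 PS=0]
  L3: frame=0x53 idx=23 entry=0x56007 [P=1 RW=1 US=1 PS=0]
  ⇒ phys 0x566CF  [4 reads]
#5 VA=0xD8482A0B2AD (r,kernel):
  TLB hit vpn=0xD8482A0B → PA=0x382AD
#6 VA=0x88441E00571 (w,kernel):
  L0: frame=0x2A idx=17 entry=0x5A007 [P=1 RW=1 US=1 PS=0]
  L1: frame=0x5A idx=17 entry=0x5E007 [P=1 RW=1 US=1 PS=0]
  L2: frame=0x5E idx=15 entry=0x62087 [P=1 RW=1 US=1 PS=1]
  ⇒ phys 0x62571 (huge @L2)  [3 reads]
#7 VA=0x28683C0C782 (w,kernel):
  L0: frame=0x2A idx=5 entry=0x64007 [P=1 RW=1 US=1 PS=0]
  L1: frame=0x64 idx=26 entry=0x66007 [P=1 RW=1 US=1 PS=0]
  L2: frame=0x66 idx=30 entry=0x6A007 [P=1 RW=1 US=1 PS=0]
  L3: frame=0x6A idx=12 entry=0x6D007 [P=1 RW=1 US=1 PS=0]
  ⇒ phys 0x6D782  [4 reads]

Access #7 fault: NONE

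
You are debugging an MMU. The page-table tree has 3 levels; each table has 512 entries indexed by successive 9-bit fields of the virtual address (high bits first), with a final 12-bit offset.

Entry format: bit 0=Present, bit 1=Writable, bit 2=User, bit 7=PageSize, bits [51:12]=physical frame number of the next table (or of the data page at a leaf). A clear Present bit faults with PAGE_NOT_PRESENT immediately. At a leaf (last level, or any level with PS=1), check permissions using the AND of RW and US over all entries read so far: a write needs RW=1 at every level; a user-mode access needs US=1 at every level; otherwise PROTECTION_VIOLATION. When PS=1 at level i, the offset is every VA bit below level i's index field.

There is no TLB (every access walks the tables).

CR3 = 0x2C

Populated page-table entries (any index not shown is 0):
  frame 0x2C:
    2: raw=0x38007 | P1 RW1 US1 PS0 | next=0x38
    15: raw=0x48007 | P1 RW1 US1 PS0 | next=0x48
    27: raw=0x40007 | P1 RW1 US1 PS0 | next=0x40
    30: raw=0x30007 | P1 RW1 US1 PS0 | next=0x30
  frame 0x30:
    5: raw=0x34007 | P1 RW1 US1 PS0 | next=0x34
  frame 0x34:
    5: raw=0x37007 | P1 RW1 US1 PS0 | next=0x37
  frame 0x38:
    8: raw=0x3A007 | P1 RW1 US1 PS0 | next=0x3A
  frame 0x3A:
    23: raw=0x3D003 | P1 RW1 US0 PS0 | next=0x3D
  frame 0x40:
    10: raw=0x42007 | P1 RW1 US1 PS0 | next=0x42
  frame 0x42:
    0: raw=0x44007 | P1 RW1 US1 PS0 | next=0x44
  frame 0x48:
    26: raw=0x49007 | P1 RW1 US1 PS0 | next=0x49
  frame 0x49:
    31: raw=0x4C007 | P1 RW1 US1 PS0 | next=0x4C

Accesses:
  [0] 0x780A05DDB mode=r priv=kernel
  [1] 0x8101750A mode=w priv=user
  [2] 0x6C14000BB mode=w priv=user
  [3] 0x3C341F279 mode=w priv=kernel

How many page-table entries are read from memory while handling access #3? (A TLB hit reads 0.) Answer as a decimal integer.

Walk each access:
#0 VA=0x780A05DDB (r,kernel):
  [0] read 0x2C idx=30: raw=0x30007 flags P=1 W=1 U=1 S=0
  [1] read 0x30 idx=5: raw=0x34007 flags P=1 W=1 U=1 S=0
  [2] read 0x34 idx=5: raw=0x37007 flags P=1 W=1 U=1 S=0
  → PA=0x37DDB  (3 entries read)
#1 VA=0x8101750A (w,user):
  [0] read 0x2C idx=2: raw=0x38007 flags P=1 W=1 U=1 S=0
  [1] read 0x38 idx=8: raw=0x3A007 flags P=1 W=1 U=1 S=0
  [2] read 0x3A idx=23: raw=0x3D003 flags P=1 W=1 U=0 S=0
  → PROTECTION_VIOLATION  (3 entries read)
#2 VA=0x6C14000BB (w,user):
  [0] read 0x2C idx=27: raw=0x40007 flags P=1 W=1 U=1 S=0
  [1] read 0x40 idx=10: raw=0x42007 flags P=1 W=1 U=1 S=0
  [2] read 0x42 idx=0: raw=0x44007 flags P=1 W=1 U=1 S=0
  → PA=0x440BB  (3 entries read)
#3 VA=0x3C341F279 (w,kernel):
  [0] read 0x2C idx=15: raw=0x48007 flags P=1 W=1 U=1 S=0
  [1] read 0x48 idx=26: raw=0x49007 flags P=1 W=1 U=1 S=0
  [2] read 0x49 idx=31: raw=0x4C007 flags P=1 W=1 U=1 S=0
  → PA=0x4C279  (3 entries read)

Entries read for #3: 3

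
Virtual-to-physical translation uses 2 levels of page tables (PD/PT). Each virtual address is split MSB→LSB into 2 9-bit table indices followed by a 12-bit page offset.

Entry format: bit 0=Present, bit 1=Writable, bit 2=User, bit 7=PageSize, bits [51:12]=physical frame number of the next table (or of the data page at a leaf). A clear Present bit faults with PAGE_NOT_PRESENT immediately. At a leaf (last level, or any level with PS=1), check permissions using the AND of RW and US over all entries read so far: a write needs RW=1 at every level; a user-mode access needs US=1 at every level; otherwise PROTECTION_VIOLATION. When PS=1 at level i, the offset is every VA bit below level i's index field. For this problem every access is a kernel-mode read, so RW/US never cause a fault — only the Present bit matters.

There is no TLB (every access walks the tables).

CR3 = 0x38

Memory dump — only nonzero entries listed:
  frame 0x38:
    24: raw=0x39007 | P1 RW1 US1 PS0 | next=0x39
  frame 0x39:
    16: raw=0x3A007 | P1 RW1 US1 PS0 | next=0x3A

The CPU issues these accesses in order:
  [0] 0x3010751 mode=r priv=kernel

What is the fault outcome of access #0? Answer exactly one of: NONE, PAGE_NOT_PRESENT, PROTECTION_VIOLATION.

Walk each access:
#0 VA=0x3010751 (r,kernel):
  lvl0: tbl 0x38, slot 24 ⇒ 0x39007 (P1/RW1/US1/PS0)
  lvl1: tbl 0x39, slot 16 ⇒ 0x3A007 (P1/RW1/US1/PS0)
  ⇒ phys 0x3A751  [2 reads]

Access #0 fault: NONE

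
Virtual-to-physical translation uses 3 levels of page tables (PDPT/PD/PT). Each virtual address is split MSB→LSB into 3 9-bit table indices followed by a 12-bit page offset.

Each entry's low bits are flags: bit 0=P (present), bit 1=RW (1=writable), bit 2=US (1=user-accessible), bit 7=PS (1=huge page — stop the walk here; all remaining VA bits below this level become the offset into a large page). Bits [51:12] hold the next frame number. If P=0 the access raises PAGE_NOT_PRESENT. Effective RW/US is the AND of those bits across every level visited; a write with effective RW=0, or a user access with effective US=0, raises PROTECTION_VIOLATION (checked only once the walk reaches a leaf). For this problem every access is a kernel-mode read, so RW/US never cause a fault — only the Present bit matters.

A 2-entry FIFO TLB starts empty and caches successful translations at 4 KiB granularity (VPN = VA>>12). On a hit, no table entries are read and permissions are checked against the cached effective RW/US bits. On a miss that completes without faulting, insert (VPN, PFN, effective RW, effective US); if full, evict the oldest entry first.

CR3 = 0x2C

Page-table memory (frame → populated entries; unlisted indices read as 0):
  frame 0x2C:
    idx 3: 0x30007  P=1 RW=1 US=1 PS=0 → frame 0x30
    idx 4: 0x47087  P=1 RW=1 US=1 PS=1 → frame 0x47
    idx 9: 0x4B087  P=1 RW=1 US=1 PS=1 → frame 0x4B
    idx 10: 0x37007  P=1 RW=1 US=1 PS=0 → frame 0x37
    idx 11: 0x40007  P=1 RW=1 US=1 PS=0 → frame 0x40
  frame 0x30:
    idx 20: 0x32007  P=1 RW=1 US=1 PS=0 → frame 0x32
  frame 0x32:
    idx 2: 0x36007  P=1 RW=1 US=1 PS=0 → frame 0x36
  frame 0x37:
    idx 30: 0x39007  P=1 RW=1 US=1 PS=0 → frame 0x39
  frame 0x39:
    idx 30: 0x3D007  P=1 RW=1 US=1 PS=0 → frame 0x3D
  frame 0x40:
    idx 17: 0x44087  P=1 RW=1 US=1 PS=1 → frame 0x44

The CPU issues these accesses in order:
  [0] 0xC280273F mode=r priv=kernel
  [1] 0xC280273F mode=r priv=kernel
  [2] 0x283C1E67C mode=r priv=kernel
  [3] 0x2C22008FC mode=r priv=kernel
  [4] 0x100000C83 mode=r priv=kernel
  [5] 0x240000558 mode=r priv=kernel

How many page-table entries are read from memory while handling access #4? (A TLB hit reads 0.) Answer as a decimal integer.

Walk each access:
#0 VA=0xC280273F (r,kernel):
  L0 @0x2C[3] → 0x30007  P=1,RW=1,US=1,PS=0
  L1 @0x30[20] → 0x32007  P=1,RW=1,US=1,PS=0
  L2 @0x32[2] → 0x36007  P=1,RW=1,US=1,PS=0
  ⇒ phys 0x3673F  [3 reads]
#1 VA=0xC280273F (r,kernel):
  TLB hit vpn=0xC2802 → PA=0x3673F
#2 VA=0x283C1E67C (r,kernel):
  L0 @0x2C[10] → 0x37007  P=1,RW=1,US=1,PS=0
  L1 @0x37[30] → 0x39007  P=1,RW=1,US=1,PS=0
  L2 @0x39[30] → 0x3D007  P=1,RW=1,US=1,PS=0
  ⇒ phys 0x3D67C  [3 reads]
#3 VA=0x2C22008FC (r,kernel):
  L0 @0x2C[11] → 0x40007  P=1,RW=1,US=1,PS=0
  L1 @0x40[17] → 0x44087  P=1,RW=1,US=1,PS=1
  ⇒ phys 0x448FC (huge @L1)  [2 reads]
#4 VA=0x100000C83 (r,kernel):
  L0 @0x2C[4] → 0x47087  P=1,RW=1,US=1,PS=1
  ⇒ phys 0x47C83 (huge @L0)  [1 reads]
#5 VA=0x240000558 (r,kernel):
  L0 @0x2C[9] → 0x4B087  P=1,RW=1,US=1,PS=1
  ⇒ phys 0x4B558 (huge @L0)  [1 reads]

Entries read for #4: 1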